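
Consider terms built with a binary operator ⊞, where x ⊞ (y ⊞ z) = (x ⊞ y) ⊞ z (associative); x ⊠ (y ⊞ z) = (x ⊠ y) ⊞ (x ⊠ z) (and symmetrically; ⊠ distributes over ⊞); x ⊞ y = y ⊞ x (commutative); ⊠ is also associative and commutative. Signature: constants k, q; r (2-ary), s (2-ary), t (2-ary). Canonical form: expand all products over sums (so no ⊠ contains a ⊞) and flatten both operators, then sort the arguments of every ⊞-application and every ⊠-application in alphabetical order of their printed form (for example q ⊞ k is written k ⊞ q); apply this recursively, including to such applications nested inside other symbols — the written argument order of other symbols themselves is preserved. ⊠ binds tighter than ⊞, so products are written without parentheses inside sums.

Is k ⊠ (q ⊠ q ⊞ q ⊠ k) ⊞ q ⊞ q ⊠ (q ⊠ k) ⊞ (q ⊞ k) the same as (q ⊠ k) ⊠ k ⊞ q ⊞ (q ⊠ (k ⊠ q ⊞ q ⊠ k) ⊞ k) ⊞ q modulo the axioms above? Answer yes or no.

Answer: yes — both canonical forms are k ⊞ k ⊠ k ⊠ q ⊞ k ⊠ q ⊠ q ⊞ k ⊠ q ⊠ q ⊞ q ⊞ q

Derivation:
Left:  k ⊠ (q ⊠ q ⊞ q ⊠ k) ⊞ q ⊞ q ⊠ (q ⊠ k) ⊞ (q ⊞ k)
  Expand:  k ⊠ q ⊠ q ⊞ k ⊠ k ⊠ q ⊞ q ⊞ k ⊠ q ⊠ q ⊞ q ⊞ k
  Order the arguments:  k ⊞ k ⊠ k ⊠ q ⊞ k ⊠ q ⊠ q ⊞ k ⊠ q ⊠ q ⊞ q ⊞ q
Right:  (q ⊠ k) ⊠ k ⊞ q ⊞ (q ⊠ (k ⊠ q ⊞ q ⊠ k) ⊞ k) ⊞ q
  Expand:  k ⊠ k ⊠ q ⊞ q ⊞ k ⊠ q ⊠ q ⊞ k ⊠ q ⊠ q ⊞ k ⊞ q
  Sort arguments:  k ⊞ k ⊠ k ⊠ q ⊞ k ⊠ q ⊠ q ⊞ k ⊠ q ⊠ q ⊞ q ⊞ q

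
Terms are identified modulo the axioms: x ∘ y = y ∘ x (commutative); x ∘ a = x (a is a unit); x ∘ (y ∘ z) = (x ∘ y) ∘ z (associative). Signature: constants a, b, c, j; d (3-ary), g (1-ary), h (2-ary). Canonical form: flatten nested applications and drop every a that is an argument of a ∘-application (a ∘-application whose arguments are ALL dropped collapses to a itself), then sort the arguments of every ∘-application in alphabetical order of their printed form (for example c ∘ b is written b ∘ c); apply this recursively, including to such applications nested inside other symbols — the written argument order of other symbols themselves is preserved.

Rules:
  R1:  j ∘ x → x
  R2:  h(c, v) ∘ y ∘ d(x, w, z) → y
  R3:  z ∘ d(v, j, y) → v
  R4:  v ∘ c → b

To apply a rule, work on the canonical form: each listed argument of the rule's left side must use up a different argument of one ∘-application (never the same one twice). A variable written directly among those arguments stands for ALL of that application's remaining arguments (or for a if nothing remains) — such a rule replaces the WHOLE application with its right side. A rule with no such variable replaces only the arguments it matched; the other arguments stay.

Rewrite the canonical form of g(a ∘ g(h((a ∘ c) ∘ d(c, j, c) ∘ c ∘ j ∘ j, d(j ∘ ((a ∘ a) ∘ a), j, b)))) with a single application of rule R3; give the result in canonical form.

Canonical form:  g(g(h(c ∘ c ∘ d(c, j, c) ∘ j ∘ j, d(j, j, b))))
Match R3:  consume d(c, j, c);  v := c, y := c, z := c ∘ c ∘ j ∘ j
Every leftover argument binds to the variable; the entire application is replaced.
New term:  g(g(h(c, d(j, j, b))))

Answer: g(g(h(c, d(j, j, b))))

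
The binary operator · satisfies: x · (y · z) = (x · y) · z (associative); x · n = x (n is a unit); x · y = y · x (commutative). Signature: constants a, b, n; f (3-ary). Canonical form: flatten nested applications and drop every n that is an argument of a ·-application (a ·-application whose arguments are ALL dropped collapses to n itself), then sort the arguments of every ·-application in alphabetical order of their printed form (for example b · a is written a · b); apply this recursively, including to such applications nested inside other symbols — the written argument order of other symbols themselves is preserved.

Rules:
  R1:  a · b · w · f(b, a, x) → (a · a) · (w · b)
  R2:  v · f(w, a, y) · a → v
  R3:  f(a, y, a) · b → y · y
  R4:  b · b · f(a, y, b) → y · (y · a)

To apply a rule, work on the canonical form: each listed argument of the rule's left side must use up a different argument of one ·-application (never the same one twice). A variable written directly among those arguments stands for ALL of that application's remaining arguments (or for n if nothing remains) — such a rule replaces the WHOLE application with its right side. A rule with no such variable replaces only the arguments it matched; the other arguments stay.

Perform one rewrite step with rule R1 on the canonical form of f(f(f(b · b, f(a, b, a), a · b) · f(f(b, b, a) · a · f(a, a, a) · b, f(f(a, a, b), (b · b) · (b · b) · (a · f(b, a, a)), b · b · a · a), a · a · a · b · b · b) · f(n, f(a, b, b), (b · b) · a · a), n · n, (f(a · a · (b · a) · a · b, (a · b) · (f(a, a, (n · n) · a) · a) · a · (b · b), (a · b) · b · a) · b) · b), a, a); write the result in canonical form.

Answer: f(f(f(a · b · f(a, a, a) · f(b, b, a), f(f(a, a, b), a · a · b · b · b · b, a · a · b · b), a · a · a · b · b · b) · f(b · b, f(a, b, a), a · b) · f(n, f(a, b, b), a · a · b · b), n, b · b · f(a · a · a · a · b · b, a · a · a · b · b · b · f(a, a, a), a · a · b · b)), a, a)

Derivation:
Canonical form:  f(f(f(a · b · f(a, a, a) · f(b, b, a), f(f(a, a, b), a · b · b · b · b · f(b, a, a), a · a · b · b), a · a · a · b · b · b) · f(b · b, f(a, b, a), a · b) · f(n, f(a, b, b), a · a · b · b), n, b · b · f(a · a · a · a · b · b, a · a · a · b · b · b · f(a, a, a), a · a · b · b)), a, a)
Apply R1:  consuming a, b, f(b, a, a);  w := b · b · b, x := a
The extension variable absorbs all remaining arguments, so the whole application is rewritten.
Result:  f(f(f(a · b · f(a, a, a) · f(b, b, a), f(f(a, a, b), a · a · b · b · b · b, a · a · b · b), a · a · a · b · b · b) · f(b · b, f(a, b, a), a · b) · f(n, f(a, b, b), a · a · b · b), n, b · b · f(a · a · a · a · b · b, a · a · a · b · b · b · f(a, a, a), a · a · b · b)), a, a)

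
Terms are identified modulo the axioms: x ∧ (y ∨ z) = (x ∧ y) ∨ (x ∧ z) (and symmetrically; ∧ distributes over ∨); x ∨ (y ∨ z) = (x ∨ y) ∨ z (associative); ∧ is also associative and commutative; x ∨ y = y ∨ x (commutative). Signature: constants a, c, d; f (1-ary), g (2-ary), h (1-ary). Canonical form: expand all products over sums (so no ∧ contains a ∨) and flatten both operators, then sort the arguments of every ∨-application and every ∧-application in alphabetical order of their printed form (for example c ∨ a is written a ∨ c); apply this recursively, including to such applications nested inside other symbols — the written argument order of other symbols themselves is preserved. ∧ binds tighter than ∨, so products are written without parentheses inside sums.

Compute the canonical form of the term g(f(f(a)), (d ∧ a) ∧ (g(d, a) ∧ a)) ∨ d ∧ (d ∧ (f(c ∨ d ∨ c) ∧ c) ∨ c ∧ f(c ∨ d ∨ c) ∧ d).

Distribute:  g(f(f(a)), a ∧ a ∧ d ∧ g(d, a)) ∨ c ∧ d ∧ d ∧ f(c ∨ c ∨ d) ∨ c ∧ d ∧ d ∧ f(c ∨ c ∨ d)
Order the arguments:  c ∧ d ∧ d ∧ f(c ∨ c ∨ d) ∨ c ∧ d ∧ d ∧ f(c ∨ c ∨ d) ∨ g(f(f(a)), a ∧ a ∧ d ∧ g(d, a))

Answer: c ∧ d ∧ d ∧ f(c ∨ c ∨ d) ∨ c ∧ d ∧ d ∧ f(c ∨ c ∨ d) ∨ g(f(f(a)), a ∧ a ∧ d ∧ g(d, a))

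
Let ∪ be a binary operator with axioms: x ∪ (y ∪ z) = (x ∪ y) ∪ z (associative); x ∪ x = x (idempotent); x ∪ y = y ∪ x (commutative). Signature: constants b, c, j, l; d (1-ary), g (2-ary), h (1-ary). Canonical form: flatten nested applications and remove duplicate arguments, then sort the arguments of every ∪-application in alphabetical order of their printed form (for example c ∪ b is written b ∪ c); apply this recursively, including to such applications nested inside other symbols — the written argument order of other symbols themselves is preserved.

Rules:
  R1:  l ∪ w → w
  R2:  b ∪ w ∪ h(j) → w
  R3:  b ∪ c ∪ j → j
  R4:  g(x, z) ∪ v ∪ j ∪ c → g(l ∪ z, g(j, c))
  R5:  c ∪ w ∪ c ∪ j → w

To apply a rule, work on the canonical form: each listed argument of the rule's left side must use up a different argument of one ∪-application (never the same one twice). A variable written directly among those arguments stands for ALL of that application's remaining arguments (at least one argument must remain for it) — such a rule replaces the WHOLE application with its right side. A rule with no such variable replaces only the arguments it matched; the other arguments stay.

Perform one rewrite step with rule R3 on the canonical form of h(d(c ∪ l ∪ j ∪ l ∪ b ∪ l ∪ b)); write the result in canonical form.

Answer: h(d(j ∪ l))

Derivation:
Canonical form:  h(d(b ∪ c ∪ j ∪ l))
Match R3:  consume b, c, j
New term:  h(d(j ∪ l))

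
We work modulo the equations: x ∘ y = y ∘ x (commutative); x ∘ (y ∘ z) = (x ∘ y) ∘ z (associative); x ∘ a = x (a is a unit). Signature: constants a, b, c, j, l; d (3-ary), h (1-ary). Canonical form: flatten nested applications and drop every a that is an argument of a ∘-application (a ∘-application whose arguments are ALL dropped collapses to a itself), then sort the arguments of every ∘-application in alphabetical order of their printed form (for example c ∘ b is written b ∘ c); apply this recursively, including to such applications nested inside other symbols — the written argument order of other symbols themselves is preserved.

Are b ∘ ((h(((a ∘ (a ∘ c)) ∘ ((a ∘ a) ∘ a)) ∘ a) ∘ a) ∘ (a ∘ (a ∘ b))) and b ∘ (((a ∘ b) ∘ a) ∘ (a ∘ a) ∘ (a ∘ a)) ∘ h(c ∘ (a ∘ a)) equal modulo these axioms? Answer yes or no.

Answer: yes — both canonical forms are b ∘ b ∘ h(c)

Derivation:
Left:  b ∘ ((h(((a ∘ (a ∘ c)) ∘ ((a ∘ a) ∘ a)) ∘ a) ∘ a) ∘ (a ∘ (a ∘ b)))
  Flatten:  b ∘ h(((a ∘ (a ∘ c)) ∘ ((a ∘ a) ∘ a)) ∘ a) ∘ a ∘ a ∘ a ∘ b
  Inside:  h(((a ∘ (a ∘ c)) ∘ ((a ∘ a) ∘ a)) ∘ a)  →  h(c)
  Drop the unit:  drop a (×3)
  Sort arguments:  b ∘ b ∘ h(c)
Right:  b ∘ (((a ∘ b) ∘ a) ∘ (a ∘ a) ∘ (a ∘ a)) ∘ h(c ∘ (a ∘ a))
  Flatten:  b ∘ a ∘ b ∘ a ∘ a ∘ a ∘ a ∘ a ∘ h(c ∘ (a ∘ a))
  Simplify inside:  h(c ∘ (a ∘ a))  →  h(c)
  Unit:  drop a (×6)
  Sort:  b ∘ b ∘ h(c)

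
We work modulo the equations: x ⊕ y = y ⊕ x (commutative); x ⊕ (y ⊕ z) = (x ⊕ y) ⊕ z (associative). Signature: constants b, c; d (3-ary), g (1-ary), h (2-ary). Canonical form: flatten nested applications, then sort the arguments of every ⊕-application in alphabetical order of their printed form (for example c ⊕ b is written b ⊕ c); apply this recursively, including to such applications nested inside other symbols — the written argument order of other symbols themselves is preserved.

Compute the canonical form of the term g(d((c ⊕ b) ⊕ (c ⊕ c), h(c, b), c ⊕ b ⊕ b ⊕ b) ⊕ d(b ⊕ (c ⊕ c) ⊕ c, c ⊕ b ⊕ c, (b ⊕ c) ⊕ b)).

Descend into:  d((c ⊕ b) ⊕ (c ⊕ c), h(c, b), c ⊕ b ⊕ b ⊕ b) ⊕ d(b ⊕ (c ⊕ c) ⊕ c, c ⊕ b ⊕ c, (b ⊕ c) ⊕ b)
Inside:  d((c ⊕ b) ⊕ (c ⊕ c), h(c, b), c ⊕ b ⊕ b ⊕ b)  →  d(b ⊕ c ⊕ c ⊕ c, h(c, b), b ⊕ b ⊕ b ⊕ c)
Canonicalize subterm:  d(b ⊕ (c ⊕ c) ⊕ c, c ⊕ b ⊕ c, (b ⊕ c) ⊕ b)  →  d(b ⊕ c ⊕ c ⊕ c, b ⊕ c ⊕ c, b ⊕ b ⊕ c)
Order the arguments:  d(b ⊕ c ⊕ c ⊕ c, b ⊕ c ⊕ c, b ⊕ b ⊕ c) ⊕ d(b ⊕ c ⊕ c ⊕ c, h(c, b), b ⊕ b ⊕ b ⊕ c)
Put back:  g(d(b ⊕ c ⊕ c ⊕ c, b ⊕ c ⊕ c, b ⊕ b ⊕ c) ⊕ d(b ⊕ c ⊕ c ⊕ c, h(c, b), b ⊕ b ⊕ b ⊕ c))

Answer: g(d(b ⊕ c ⊕ c ⊕ c, b ⊕ c ⊕ c, b ⊕ b ⊕ c) ⊕ d(b ⊕ c ⊕ c ⊕ c, h(c, b), b ⊕ b ⊕ b ⊕ c))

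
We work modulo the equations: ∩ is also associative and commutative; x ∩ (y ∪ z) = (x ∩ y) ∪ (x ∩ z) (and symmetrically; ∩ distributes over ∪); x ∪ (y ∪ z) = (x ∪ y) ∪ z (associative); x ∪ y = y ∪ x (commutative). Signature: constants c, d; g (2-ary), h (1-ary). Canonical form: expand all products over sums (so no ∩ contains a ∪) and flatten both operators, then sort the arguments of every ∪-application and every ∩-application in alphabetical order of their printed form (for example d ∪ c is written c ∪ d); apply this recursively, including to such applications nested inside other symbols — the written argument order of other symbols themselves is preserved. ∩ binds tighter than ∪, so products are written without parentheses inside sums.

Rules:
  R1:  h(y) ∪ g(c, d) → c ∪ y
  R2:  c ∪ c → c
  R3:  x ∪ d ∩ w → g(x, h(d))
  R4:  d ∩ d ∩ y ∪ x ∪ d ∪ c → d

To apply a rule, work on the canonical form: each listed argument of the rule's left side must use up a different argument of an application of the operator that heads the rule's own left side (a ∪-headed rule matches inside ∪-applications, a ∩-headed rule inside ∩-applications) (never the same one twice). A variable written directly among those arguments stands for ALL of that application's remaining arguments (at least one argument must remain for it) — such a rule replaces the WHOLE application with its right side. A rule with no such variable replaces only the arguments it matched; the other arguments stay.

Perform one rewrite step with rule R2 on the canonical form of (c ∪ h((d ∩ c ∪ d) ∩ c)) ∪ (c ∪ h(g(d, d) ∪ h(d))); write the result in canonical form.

Canonical form:  c ∪ c ∪ h(c ∩ c ∩ d ∪ c ∩ d) ∪ h(g(d, d) ∪ h(d))
Apply R2:  consuming c, c
Result:  c ∪ h(c ∩ c ∩ d ∪ c ∩ d) ∪ h(g(d, d) ∪ h(d))

Answer: c ∪ h(c ∩ c ∩ d ∪ c ∩ d) ∪ h(g(d, d) ∪ h(d))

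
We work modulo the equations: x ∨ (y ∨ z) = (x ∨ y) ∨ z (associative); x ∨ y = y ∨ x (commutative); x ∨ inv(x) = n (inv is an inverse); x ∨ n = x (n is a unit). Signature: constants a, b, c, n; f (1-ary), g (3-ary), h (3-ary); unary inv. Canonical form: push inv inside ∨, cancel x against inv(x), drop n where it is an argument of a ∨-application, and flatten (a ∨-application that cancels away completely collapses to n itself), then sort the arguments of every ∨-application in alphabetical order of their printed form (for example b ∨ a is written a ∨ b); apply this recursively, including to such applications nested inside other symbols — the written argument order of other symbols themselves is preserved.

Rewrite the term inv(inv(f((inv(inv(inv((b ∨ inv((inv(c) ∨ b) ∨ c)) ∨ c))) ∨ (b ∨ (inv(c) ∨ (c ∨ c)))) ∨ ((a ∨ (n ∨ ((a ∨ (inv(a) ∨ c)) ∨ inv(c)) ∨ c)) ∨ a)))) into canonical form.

Answer: f(a ∨ a ∨ b ∨ c)

Derivation:
Push inv inside:  distribute inv over ∨ and collapse double inv
Collect:  f(a ∨ a ∨ b ∨ c)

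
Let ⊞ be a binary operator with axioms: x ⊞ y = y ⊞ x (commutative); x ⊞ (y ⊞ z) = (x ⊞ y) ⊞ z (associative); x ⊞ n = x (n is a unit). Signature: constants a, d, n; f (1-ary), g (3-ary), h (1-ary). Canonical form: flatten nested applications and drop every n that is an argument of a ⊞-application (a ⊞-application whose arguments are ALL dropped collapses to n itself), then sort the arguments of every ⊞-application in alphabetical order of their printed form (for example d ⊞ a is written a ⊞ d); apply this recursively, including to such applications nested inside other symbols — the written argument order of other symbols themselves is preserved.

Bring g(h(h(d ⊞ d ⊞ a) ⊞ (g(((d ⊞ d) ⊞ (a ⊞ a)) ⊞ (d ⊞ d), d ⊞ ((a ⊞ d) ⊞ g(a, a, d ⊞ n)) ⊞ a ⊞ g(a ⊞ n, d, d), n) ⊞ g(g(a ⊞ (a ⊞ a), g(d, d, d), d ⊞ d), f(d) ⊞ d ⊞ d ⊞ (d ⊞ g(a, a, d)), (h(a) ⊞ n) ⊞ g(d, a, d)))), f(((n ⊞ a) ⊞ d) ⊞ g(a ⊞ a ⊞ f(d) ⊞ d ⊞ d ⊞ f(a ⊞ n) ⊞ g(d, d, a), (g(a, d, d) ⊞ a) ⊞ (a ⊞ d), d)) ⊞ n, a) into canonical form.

Descend into:  h(d ⊞ d ⊞ a) ⊞ (g(((d ⊞ d) ⊞ (a ⊞ a)) ⊞ (d ⊞ d), d ⊞ ((a ⊞ d) ⊞ g(a, a, d ⊞ n)) ⊞ a ⊞ g(a ⊞ n, d, d), n) ⊞ g(g(a ⊞ (a ⊞ a), g(d, d, d), d ⊞ d), f(d) ⊞ d ⊞ d ⊞ (d ⊞ g(a, a, d)), (h(a) ⊞ n) ⊞ g(d, a, d)))
Flatten:  h(d ⊞ d ⊞ a) ⊞ g(((d ⊞ d) ⊞ (a ⊞ a)) ⊞ (d ⊞ d), d ⊞ ((a ⊞ d) ⊞ g(a, a, d ⊞ n)) ⊞ a ⊞ g(a ⊞ n, d, d), n) ⊞ g(g(a ⊞ (a ⊞ a), g(d, d, d), d ⊞ d), f(d) ⊞ d ⊞ d ⊞ (d ⊞ g(a, a, d)), (h(a) ⊞ n) ⊞ g(d, a, d))
Inside:  h(d ⊞ d ⊞ a)  →  h(a ⊞ d ⊞ d)
Inside:  g(((d ⊞ d) ⊞ (a ⊞ a)) ⊞ (d ⊞ d), d ⊞ ((a ⊞ d) ⊞ g(a, a, d ⊞ n)) ⊞ a ⊞ g(a ⊞ n, d, d), n)  →  g(a ⊞ a ⊞ d ⊞ d ⊞ d ⊞ d, a ⊞ a ⊞ d ⊞ d ⊞ g(a, a, d) ⊞ g(a, d, d), n)
Inside:  g(g(a ⊞ (a ⊞ a), g(d, d, d), d ⊞ d), f(d) ⊞ d ⊞ d ⊞ (d ⊞ g(a, a, d)), (h(a) ⊞ n) ⊞ g(d, a, d))  →  g(g(a ⊞ a ⊞ a, g(d, d, d), d ⊞ d), d ⊞ d ⊞ d ⊞ f(d) ⊞ g(a, a, d), g(d, a, d) ⊞ h(a))
Order the arguments:  g(a ⊞ a ⊞ d ⊞ d ⊞ d ⊞ d, a ⊞ a ⊞ d ⊞ d ⊞ g(a, a, d) ⊞ g(a, d, d), n) ⊞ g(g(a ⊞ a ⊞ a, g(d, d, d), d ⊞ d), d ⊞ d ⊞ d ⊞ f(d) ⊞ g(a, a, d), g(d, a, d) ⊞ h(a)) ⊞ h(a ⊞ d ⊞ d)
Reassemble:  g(h(g(a ⊞ a ⊞ d ⊞ d ⊞ d ⊞ d, a ⊞ a ⊞ d ⊞ d ⊞ g(a, a, d) ⊞ g(a, d, d), n) ⊞ g(g(a ⊞ a ⊞ a, g(d, d, d), d ⊞ d), d ⊞ d ⊞ d ⊞ f(d) ⊞ g(a, a, d), g(d, a, d) ⊞ h(a)) ⊞ h(a ⊞ d ⊞ d)), f(a ⊞ d ⊞ g(a ⊞ a ⊞ d ⊞ d ⊞ f(a) ⊞ f(d) ⊞ g(d, d, a), a ⊞ a ⊞ d ⊞ g(a, d, d), d)), a)

Answer: g(h(g(a ⊞ a ⊞ d ⊞ d ⊞ d ⊞ d, a ⊞ a ⊞ d ⊞ d ⊞ g(a, a, d) ⊞ g(a, d, d), n) ⊞ g(g(a ⊞ a ⊞ a, g(d, d, d), d ⊞ d), d ⊞ d ⊞ d ⊞ f(d) ⊞ g(a, a, d), g(d, a, d) ⊞ h(a)) ⊞ h(a ⊞ d ⊞ d)), f(a ⊞ d ⊞ g(a ⊞ a ⊞ d ⊞ d ⊞ f(a) ⊞ f(d) ⊞ g(d, d, a), a ⊞ a ⊞ d ⊞ g(a, d, d), d)), a)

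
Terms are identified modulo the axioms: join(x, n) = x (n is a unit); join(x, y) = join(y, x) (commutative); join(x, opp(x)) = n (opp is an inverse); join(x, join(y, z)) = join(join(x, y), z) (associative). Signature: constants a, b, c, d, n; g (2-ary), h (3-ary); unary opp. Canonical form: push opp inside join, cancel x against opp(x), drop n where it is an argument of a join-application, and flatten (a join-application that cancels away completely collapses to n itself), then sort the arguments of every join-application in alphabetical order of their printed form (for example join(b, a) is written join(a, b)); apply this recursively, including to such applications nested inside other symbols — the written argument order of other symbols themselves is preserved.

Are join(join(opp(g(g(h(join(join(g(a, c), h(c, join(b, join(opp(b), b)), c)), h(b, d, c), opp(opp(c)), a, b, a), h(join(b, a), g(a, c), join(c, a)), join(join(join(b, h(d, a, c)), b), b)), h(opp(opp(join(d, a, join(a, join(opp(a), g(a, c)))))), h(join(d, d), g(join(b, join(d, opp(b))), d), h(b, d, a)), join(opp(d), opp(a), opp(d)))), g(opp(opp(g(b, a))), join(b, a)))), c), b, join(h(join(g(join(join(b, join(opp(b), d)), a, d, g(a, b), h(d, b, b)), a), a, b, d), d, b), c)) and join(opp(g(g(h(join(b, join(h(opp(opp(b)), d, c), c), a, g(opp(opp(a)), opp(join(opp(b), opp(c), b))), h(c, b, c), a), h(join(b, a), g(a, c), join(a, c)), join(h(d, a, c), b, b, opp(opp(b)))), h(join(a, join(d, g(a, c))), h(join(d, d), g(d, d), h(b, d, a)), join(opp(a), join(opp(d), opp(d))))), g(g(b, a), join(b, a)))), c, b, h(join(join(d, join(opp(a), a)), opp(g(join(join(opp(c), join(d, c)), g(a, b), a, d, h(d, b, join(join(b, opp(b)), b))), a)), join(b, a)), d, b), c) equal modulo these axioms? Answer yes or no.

Answer: no — join(b, c, c, h(join(a, b, d, g(join(a, d, d, g(a, b), h(d, b, b)), a)), d, b), opp(g(g(h(join(a, a, b, c, g(a, c), h(b, d, c), h(c, b, c)), h(join(a, b), g(a, c), join(a, c)), join(b, b, b, h(d, a, c))), h(join(a, d, g(a, c)), h(join(d, d), g(d, d), h(b, d, a)), join(opp(a), opp(d), opp(d)))), g(g(b, a), join(a, b))))) vs join(b, c, c, h(join(a, b, d, opp(g(join(a, d, d, g(a, b), h(d, b, b)), a))), d, b), opp(g(g(h(join(a, a, b, c, g(a, c), h(b, d, c), h(c, b, c)), h(join(a, b), g(a, c), join(a, c)), join(b, b, b, h(d, a, c))), h(join(a, d, g(a, c)), h(join(d, d), g(d, d), h(b, d, a)), join(opp(a), opp(d), opp(d)))), g(g(b, a), join(a, b)))))

Derivation:
Left:  join(join(opp(g(g(h(join(join(g(a, c), h(c, join(b, join(opp(b), b)), c)), h(b, d, c), opp(opp(c)), a, b, a), h(join(b, a), g(a, c), join(c, a)), join(join(join(b, h(d, a, c)), b), b)), h(opp(opp(join(d, a, join(a, join(opp(a), g(a, c)))))), h(join(d, d), g(join(b, join(d, opp(b))), d), h(b, d, a)), join(opp(d), opp(a), opp(d)))), g(opp(opp(g(b, a))), join(b, a)))), c), b, join(h(join(g(join(join(b, join(opp(b), d)), a, d, g(a, b), h(d, b, b)), a), a, b, d), d, b), c))
  Push opp inside:  distribute opp over join and collapse double opp
  Combine occurrences:  join(opp(g(g(h(join(a, a, b, c, g(a, c), h(b, d, c), h(c, b, c)), h(join(a, b), g(a, c), join(a, c)), join(b, b, b, h(d, a, c))), h(join(a, d, g(a, c)), h(join(d, d), g(d, d), h(b, d, a)), join(opp(a), opp(d), opp(d)))), g(g(b, a), join(a, b)))), c, c, b, h(join(a, b, d, g(join(a, d, d, g(a, b), h(d, b, b)), a)), d, b))
  Sort arguments:  join(b, c, c, h(join(a, b, d, g(join(a, d, d, g(a, b), h(d, b, b)), a)), d, b), opp(g(g(h(join(a, a, b, c, g(a, c), h(b, d, c), h(c, b, c)), h(join(a, b), g(a, c), join(a, c)), join(b, b, b, h(d, a, c))), h(join(a, d, g(a, c)), h(join(d, d), g(d, d), h(b, d, a)), join(opp(a), opp(d), opp(d)))), g(g(b, a), join(a, b)))))
Right:  join(opp(g(g(h(join(b, join(h(opp(opp(b)), d, c), c), a, g(opp(opp(a)), opp(join(opp(b), opp(c), b))), h(c, b, c), a), h(join(b, a), g(a, c), join(a, c)), join(h(d, a, c), b, b, opp(opp(b)))), h(join(a, join(d, g(a, c))), h(join(d, d), g(d, d), h(b, d, a)), join(opp(a), join(opp(d), opp(d))))), g(g(b, a), join(b, a)))), c, b, h(join(join(d, join(opp(a), a)), opp(g(join(join(opp(c), join(d, c)), g(a, b), a, d, h(d, b, join(join(b, opp(b)), b))), a)), join(b, a)), d, b), c)
  Push opp inside:  distribute opp over join and collapse double opp
  Collect:  join(opp(g(g(h(join(a, a, b, c, g(a, c), h(b, d, c), h(c, b, c)), h(join(a, b), g(a, c), join(a, c)), join(b, b, b, h(d, a, c))), h(join(a, d, g(a, c)), h(join(d, d), g(d, d), h(b, d, a)), join(opp(a), opp(d), opp(d)))), g(g(b, a), join(a, b)))), c, c, b, h(join(a, b, d, opp(g(join(a, d, d, g(a, b), h(d, b, b)), a))), d, b))
  Order the arguments:  join(b, c, c, h(join(a, b, d, opp(g(join(a, d, d, g(a, b), h(d, b, b)), a))), d, b), opp(g(g(h(join(a, a, b, c, g(a, c), h(b, d, c), h(c, b, c)), h(join(a, b), g(a, c), join(a, c)), join(b, b, b, h(d, a, c))), h(join(a, d, g(a, c)), h(join(d, d), g(d, d), h(b, d, a)), join(opp(a), opp(d), opp(d)))), g(g(b, a), join(a, b)))))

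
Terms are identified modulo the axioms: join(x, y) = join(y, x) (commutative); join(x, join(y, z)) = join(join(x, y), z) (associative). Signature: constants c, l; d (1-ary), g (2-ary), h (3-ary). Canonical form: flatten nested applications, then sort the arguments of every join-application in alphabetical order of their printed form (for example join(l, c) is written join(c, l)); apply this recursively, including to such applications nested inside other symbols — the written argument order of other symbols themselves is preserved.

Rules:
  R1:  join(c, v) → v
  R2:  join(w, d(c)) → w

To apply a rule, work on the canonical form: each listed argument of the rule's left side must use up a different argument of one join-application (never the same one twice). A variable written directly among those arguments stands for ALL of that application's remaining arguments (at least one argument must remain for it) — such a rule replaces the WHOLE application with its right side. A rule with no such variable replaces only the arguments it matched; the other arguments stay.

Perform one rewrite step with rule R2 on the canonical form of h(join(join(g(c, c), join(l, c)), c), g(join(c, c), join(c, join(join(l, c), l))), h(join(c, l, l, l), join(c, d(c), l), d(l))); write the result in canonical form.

Answer: h(join(c, c, g(c, c), l), g(join(c, c), join(c, c, l, l)), h(join(c, l, l, l), join(c, l), d(l)))

Derivation:
Canonical form:  h(join(c, c, g(c, c), l), g(join(c, c), join(c, c, l, l)), h(join(c, l, l, l), join(c, d(c), l), d(l)))
R2 matches:  uses d(c);  w := join(c, l)
The extension variable absorbs all remaining arguments, so the whole application is rewritten.
New term:  h(join(c, c, g(c, c), l), g(join(c, c), join(c, c, l, l)), h(join(c, l, l, l), join(c, l), d(l)))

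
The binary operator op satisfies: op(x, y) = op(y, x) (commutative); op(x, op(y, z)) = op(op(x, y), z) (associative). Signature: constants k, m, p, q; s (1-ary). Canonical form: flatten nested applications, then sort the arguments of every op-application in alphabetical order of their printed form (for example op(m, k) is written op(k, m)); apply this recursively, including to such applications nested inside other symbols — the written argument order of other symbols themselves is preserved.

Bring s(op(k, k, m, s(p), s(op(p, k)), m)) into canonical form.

Answer: s(op(k, k, m, m, s(op(k, p)), s(p)))

Derivation:
Work inside:  op(k, k, m, s(p), s(op(p, k)), m)
Inside:  s(op(p, k))  →  s(op(k, p))
Sort arguments:  op(k, k, m, m, s(op(k, p)), s(p))
Reassemble:  s(op(k, k, m, m, s(op(k, p)), s(p)))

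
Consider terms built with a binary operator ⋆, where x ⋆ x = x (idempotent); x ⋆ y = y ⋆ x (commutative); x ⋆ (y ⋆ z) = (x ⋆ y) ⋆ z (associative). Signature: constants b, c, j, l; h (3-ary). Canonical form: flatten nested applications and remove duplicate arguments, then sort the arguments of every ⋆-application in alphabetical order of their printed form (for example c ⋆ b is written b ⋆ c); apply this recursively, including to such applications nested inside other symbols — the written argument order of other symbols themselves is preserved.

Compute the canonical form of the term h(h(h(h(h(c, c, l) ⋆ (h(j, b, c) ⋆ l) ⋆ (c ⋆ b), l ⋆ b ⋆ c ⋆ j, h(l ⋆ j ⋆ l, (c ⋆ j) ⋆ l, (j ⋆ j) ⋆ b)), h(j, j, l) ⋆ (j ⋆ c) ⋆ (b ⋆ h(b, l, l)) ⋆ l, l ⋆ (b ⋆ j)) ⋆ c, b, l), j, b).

Focus inside:  h(h(h(c, c, l) ⋆ (h(j, b, c) ⋆ l) ⋆ (c ⋆ b), l ⋆ b ⋆ c ⋆ j, h(l ⋆ j ⋆ l, (c ⋆ j) ⋆ l, (j ⋆ j) ⋆ b)), h(j, j, l) ⋆ (j ⋆ c) ⋆ (b ⋆ h(b, l, l)) ⋆ l, l ⋆ (b ⋆ j)) ⋆ c
Simplify inside:  h(h(h(c, c, l) ⋆ (h(j, b, c) ⋆ l) ⋆ (c ⋆ b), l ⋆ b ⋆ c ⋆ j, h(l ⋆ j ⋆ l, (c ⋆ j) ⋆ l, (j ⋆ j) ⋆ b)), h(j, j, l) ⋆ (j ⋆ c) ⋆ (b ⋆ h(b, l, l)) ⋆ l, l ⋆ (b ⋆ j))  →  h(h(b ⋆ c ⋆ h(c, c, l) ⋆ h(j, b, c) ⋆ l, b ⋆ c ⋆ j ⋆ l, h(j ⋆ l, c ⋆ j ⋆ l, b ⋆ j)), b ⋆ c ⋆ h(b, l, l) ⋆ h(j, j, l) ⋆ j ⋆ l, b ⋆ j ⋆ l)
Sort arguments:  c ⋆ h(h(b ⋆ c ⋆ h(c, c, l) ⋆ h(j, b, c) ⋆ l, b ⋆ c ⋆ j ⋆ l, h(j ⋆ l, c ⋆ j ⋆ l, b ⋆ j)), b ⋆ c ⋆ h(b, l, l) ⋆ h(j, j, l) ⋆ j ⋆ l, b ⋆ j ⋆ l)
Reassemble:  h(h(c ⋆ h(h(b ⋆ c ⋆ h(c, c, l) ⋆ h(j, b, c) ⋆ l, b ⋆ c ⋆ j ⋆ l, h(j ⋆ l, c ⋆ j ⋆ l, b ⋆ j)), b ⋆ c ⋆ h(b, l, l) ⋆ h(j, j, l) ⋆ j ⋆ l, b ⋆ j ⋆ l), b, l), j, b)

Answer: h(h(c ⋆ h(h(b ⋆ c ⋆ h(c, c, l) ⋆ h(j, b, c) ⋆ l, b ⋆ c ⋆ j ⋆ l, h(j ⋆ l, c ⋆ j ⋆ l, b ⋆ j)), b ⋆ c ⋆ h(b, l, l) ⋆ h(j, j, l) ⋆ j ⋆ l, b ⋆ j ⋆ l), b, l), j, b)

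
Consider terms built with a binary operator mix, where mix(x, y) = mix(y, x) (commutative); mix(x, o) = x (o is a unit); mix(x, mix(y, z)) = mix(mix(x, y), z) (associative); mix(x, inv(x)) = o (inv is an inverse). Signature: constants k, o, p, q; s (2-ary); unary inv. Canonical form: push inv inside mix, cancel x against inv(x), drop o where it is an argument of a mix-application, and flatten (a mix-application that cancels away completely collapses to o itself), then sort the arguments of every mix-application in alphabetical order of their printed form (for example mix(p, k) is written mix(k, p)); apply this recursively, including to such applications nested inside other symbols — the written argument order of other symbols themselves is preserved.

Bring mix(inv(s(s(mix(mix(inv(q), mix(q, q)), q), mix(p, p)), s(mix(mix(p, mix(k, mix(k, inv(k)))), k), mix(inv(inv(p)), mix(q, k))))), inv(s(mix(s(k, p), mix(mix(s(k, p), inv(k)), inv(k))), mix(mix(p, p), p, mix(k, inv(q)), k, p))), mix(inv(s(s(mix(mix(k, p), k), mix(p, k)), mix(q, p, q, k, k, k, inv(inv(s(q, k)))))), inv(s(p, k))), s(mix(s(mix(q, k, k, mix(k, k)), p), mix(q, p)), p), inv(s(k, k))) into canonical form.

Answer: mix(inv(s(k, k)), inv(s(mix(inv(k), inv(k), s(k, p), s(k, p)), mix(inv(q), k, k, p, p, p, p))), inv(s(p, k)), inv(s(s(mix(k, k, p), mix(k, p)), mix(k, k, k, p, q, q, s(q, k)))), inv(s(s(mix(q, q), mix(p, p)), s(mix(k, k, p), mix(k, p, q)))), s(mix(p, q, s(mix(k, k, k, k, q), p)), p))

Derivation:
Push inv inside:  distribute inv over mix and collapse double inv
Collect terms:  mix(inv(s(s(mix(q, q), mix(p, p)), s(mix(k, k, p), mix(k, p, q)))), inv(s(mix(inv(k), inv(k), s(k, p), s(k, p)), mix(inv(q), k, k, p, p, p, p))), inv(s(s(mix(k, k, p), mix(k, p)), mix(k, k, k, p, q, q, s(q, k)))), inv(s(p, k)), s(mix(p, q, s(mix(k, k, k, k, q), p)), p), inv(s(k, k)))
Sort:  mix(inv(s(k, k)), inv(s(mix(inv(k), inv(k), s(k, p), s(k, p)), mix(inv(q), k, k, p, p, p, p))), inv(s(p, k)), inv(s(s(mix(k, k, p), mix(k, p)), mix(k, k, k, p, q, q, s(q, k)))), inv(s(s(mix(q, q), mix(p, p)), s(mix(k, k, p), mix(k, p, q)))), s(mix(p, q, s(mix(k, k, k, k, q), p)), p))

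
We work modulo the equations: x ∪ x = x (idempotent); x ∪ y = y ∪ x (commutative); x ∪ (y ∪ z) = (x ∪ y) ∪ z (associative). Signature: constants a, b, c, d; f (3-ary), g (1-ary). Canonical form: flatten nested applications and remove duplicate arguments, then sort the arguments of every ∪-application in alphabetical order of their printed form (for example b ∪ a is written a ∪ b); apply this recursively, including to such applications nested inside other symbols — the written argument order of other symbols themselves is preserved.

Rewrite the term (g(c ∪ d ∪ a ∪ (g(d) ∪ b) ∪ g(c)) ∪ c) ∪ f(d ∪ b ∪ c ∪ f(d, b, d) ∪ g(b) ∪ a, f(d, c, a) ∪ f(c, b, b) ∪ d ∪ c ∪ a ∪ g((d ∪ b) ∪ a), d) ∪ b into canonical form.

Merge nested applications:  g(c ∪ d ∪ a ∪ (g(d) ∪ b) ∪ g(c)) ∪ c ∪ f(d ∪ b ∪ c ∪ f(d, b, d) ∪ g(b) ∪ a, f(d, c, a) ∪ f(c, b, b) ∪ d ∪ c ∪ a ∪ g((d ∪ b) ∪ a), d) ∪ b
Canonicalize subterm:  g(c ∪ d ∪ a ∪ (g(d) ∪ b) ∪ g(c))  →  g(a ∪ b ∪ c ∪ d ∪ g(c) ∪ g(d))
Canonicalize subterm:  f(d ∪ b ∪ c ∪ f(d, b, d) ∪ g(b) ∪ a, f(d, c, a) ∪ f(c, b, b) ∪ d ∪ c ∪ a ∪ g((d ∪ b) ∪ a), d)  →  f(a ∪ b ∪ c ∪ d ∪ f(d, b, d) ∪ g(b), a ∪ c ∪ d ∪ f(c, b, b) ∪ f(d, c, a) ∪ g(a ∪ b ∪ d), d)
Sort:  b ∪ c ∪ f(a ∪ b ∪ c ∪ d ∪ f(d, b, d) ∪ g(b), a ∪ c ∪ d ∪ f(c, b, b) ∪ f(d, c, a) ∪ g(a ∪ b ∪ d), d) ∪ g(a ∪ b ∪ c ∪ d ∪ g(c) ∪ g(d))

Answer: b ∪ c ∪ f(a ∪ b ∪ c ∪ d ∪ f(d, b, d) ∪ g(b), a ∪ c ∪ d ∪ f(c, b, b) ∪ f(d, c, a) ∪ g(a ∪ b ∪ d), d) ∪ g(a ∪ b ∪ c ∪ d ∪ g(c) ∪ g(d))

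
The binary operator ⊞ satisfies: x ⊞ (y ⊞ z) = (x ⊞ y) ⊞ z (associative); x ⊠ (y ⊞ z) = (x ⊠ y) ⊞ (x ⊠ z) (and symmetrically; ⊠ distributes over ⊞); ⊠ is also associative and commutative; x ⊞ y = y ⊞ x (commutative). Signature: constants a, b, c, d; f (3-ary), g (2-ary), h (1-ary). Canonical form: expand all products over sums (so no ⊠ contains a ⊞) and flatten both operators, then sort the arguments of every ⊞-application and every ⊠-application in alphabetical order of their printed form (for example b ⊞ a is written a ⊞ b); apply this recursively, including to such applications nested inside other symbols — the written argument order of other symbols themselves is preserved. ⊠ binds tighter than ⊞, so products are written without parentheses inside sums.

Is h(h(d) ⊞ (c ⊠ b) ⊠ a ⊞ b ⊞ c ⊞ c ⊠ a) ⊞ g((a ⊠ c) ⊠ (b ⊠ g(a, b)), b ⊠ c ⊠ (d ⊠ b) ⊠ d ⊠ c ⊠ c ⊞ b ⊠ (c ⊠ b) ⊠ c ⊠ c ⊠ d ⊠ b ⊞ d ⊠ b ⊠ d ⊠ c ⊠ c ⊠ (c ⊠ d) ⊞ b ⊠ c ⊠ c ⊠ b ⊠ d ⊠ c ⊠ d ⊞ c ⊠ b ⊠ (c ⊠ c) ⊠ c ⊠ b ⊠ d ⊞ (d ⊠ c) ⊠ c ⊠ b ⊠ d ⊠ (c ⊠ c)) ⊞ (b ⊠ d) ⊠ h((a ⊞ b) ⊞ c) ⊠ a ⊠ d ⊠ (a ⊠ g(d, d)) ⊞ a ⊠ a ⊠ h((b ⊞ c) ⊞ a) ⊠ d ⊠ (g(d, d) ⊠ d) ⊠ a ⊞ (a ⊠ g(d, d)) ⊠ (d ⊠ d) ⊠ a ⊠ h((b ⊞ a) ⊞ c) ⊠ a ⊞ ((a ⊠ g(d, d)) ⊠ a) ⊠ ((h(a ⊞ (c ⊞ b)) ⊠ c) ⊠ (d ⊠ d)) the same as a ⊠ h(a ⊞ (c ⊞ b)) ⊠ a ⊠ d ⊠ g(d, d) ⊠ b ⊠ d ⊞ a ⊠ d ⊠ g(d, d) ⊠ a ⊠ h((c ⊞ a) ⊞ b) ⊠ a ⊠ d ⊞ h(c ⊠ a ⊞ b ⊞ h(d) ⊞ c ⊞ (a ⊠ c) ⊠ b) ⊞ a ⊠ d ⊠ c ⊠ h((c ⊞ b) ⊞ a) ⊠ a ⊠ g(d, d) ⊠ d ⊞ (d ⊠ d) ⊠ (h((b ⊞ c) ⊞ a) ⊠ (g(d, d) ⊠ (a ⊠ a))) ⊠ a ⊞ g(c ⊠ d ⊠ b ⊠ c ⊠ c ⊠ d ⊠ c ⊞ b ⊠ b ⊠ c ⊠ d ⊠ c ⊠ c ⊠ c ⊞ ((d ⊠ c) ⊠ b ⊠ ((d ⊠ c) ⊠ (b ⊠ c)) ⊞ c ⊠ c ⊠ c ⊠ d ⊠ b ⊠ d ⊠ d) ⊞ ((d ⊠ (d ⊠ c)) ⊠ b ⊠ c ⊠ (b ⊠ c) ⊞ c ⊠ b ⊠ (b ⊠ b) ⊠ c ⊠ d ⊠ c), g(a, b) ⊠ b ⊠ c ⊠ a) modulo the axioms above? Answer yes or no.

Left:  h(h(d) ⊞ (c ⊠ b) ⊠ a ⊞ b ⊞ c ⊞ c ⊠ a) ⊞ g((a ⊠ c) ⊠ (b ⊠ g(a, b)), b ⊠ c ⊠ (d ⊠ b) ⊠ d ⊠ c ⊠ c ⊞ b ⊠ (c ⊠ b) ⊠ c ⊠ c ⊠ d ⊠ b ⊞ d ⊠ b ⊠ d ⊠ c ⊠ c ⊠ (c ⊠ d) ⊞ b ⊠ c ⊠ c ⊠ b ⊠ d ⊠ c ⊠ d ⊞ c ⊠ b ⊠ (c ⊠ c) ⊠ c ⊠ b ⊠ d ⊞ (d ⊠ c) ⊠ c ⊠ b ⊠ d ⊠ (c ⊠ c)) ⊞ (b ⊠ d) ⊠ h((a ⊞ b) ⊞ c) ⊠ a ⊠ d ⊠ (a ⊠ g(d, d)) ⊞ a ⊠ a ⊠ h((b ⊞ c) ⊞ a) ⊠ d ⊠ (g(d, d) ⊠ d) ⊠ a ⊞ (a ⊠ g(d, d)) ⊠ (d ⊠ d) ⊠ a ⊠ h((b ⊞ a) ⊞ c) ⊠ a ⊞ ((a ⊠ g(d, d)) ⊠ a) ⊠ ((h(a ⊞ (c ⊞ b)) ⊠ c) ⊠ (d ⊠ d))
  Flatten:  h(a ⊠ b ⊠ c ⊞ a ⊠ c ⊞ b ⊞ c ⊞ h(d)) ⊞ g(a ⊠ b ⊠ c ⊠ g(a, b), b ⊠ b ⊠ b ⊠ c ⊠ c ⊠ c ⊠ d ⊞ b ⊠ b ⊠ c ⊠ c ⊠ c ⊠ c ⊠ d ⊞ b ⊠ b ⊠ c ⊠ c ⊠ c ⊠ d ⊠ d ⊞ b ⊠ b ⊠ c ⊠ c ⊠ c ⊠ d ⊠ d ⊞ b ⊠ c ⊠ c ⊠ c ⊠ c ⊠ d ⊠ d ⊞ b ⊠ c ⊠ c ⊠ c ⊠ d ⊠ d ⊠ d) ⊞ a ⊠ a ⊠ b ⊠ d ⊠ d ⊠ g(d, d) ⊠ h(a ⊞ b ⊞ c) ⊞ a ⊠ a ⊠ a ⊠ d ⊠ d ⊠ g(d, d) ⊠ h(a ⊞ b ⊞ c) ⊞ a ⊠ a ⊠ a ⊠ d ⊠ d ⊠ g(d, d) ⊠ h(a ⊞ b ⊞ c) ⊞ a ⊠ a ⊠ c ⊠ d ⊠ d ⊠ g(d, d) ⊠ h(a ⊞ b ⊞ c)
  Sort:  a ⊠ a ⊠ a ⊠ d ⊠ d ⊠ g(d, d) ⊠ h(a ⊞ b ⊞ c) ⊞ a ⊠ a ⊠ a ⊠ d ⊠ d ⊠ g(d, d) ⊠ h(a ⊞ b ⊞ c) ⊞ a ⊠ a ⊠ b ⊠ d ⊠ d ⊠ g(d, d) ⊠ h(a ⊞ b ⊞ c) ⊞ a ⊠ a ⊠ c ⊠ d ⊠ d ⊠ g(d, d) ⊠ h(a ⊞ b ⊞ c) ⊞ g(a ⊠ b ⊠ c ⊠ g(a, b), b ⊠ b ⊠ b ⊠ c ⊠ c ⊠ c ⊠ d ⊞ b ⊠ b ⊠ c ⊠ c ⊠ c ⊠ c ⊠ d ⊞ b ⊠ b ⊠ c ⊠ c ⊠ c ⊠ d ⊠ d ⊞ b ⊠ b ⊠ c ⊠ c ⊠ c ⊠ d ⊠ d ⊞ b ⊠ c ⊠ c ⊠ c ⊠ c ⊠ d ⊠ d ⊞ b ⊠ c ⊠ c ⊠ c ⊠ d ⊠ d ⊠ d) ⊞ h(a ⊠ b ⊠ c ⊞ a ⊠ c ⊞ b ⊞ c ⊞ h(d))
Right:  a ⊠ h(a ⊞ (c ⊞ b)) ⊠ a ⊠ d ⊠ g(d, d) ⊠ b ⊠ d ⊞ a ⊠ d ⊠ g(d, d) ⊠ a ⊠ h((c ⊞ a) ⊞ b) ⊠ a ⊠ d ⊞ h(c ⊠ a ⊞ b ⊞ h(d) ⊞ c ⊞ (a ⊠ c) ⊠ b) ⊞ a ⊠ d ⊠ c ⊠ h((c ⊞ b) ⊞ a) ⊠ a ⊠ g(d, d) ⊠ d ⊞ (d ⊠ d) ⊠ (h((b ⊞ c) ⊞ a) ⊠ (g(d, d) ⊠ (a ⊠ a))) ⊠ a ⊞ g(c ⊠ d ⊠ b ⊠ c ⊠ c ⊠ d ⊠ c ⊞ b ⊠ b ⊠ c ⊠ d ⊠ c ⊠ c ⊠ c ⊞ ((d ⊠ c) ⊠ b ⊠ ((d ⊠ c) ⊠ (b ⊠ c)) ⊞ c ⊠ c ⊠ c ⊠ d ⊠ b ⊠ d ⊠ d) ⊞ ((d ⊠ (d ⊠ c)) ⊠ b ⊠ c ⊠ (b ⊠ c) ⊞ c ⊠ b ⊠ (b ⊠ b) ⊠ c ⊠ d ⊠ c), g(a, b) ⊠ b ⊠ c ⊠ a)
  Un-nest:  a ⊠ a ⊠ b ⊠ d ⊠ d ⊠ g(d, d) ⊠ h(a ⊞ b ⊞ c) ⊞ a ⊠ a ⊠ a ⊠ d ⊠ d ⊠ g(d, d) ⊠ h(a ⊞ b ⊞ c) ⊞ h(a ⊠ b ⊠ c ⊞ a ⊠ c ⊞ b ⊞ c ⊞ h(d)) ⊞ a ⊠ a ⊠ c ⊠ d ⊠ d ⊠ g(d, d) ⊠ h(a ⊞ b ⊞ c) ⊞ a ⊠ a ⊠ a ⊠ d ⊠ d ⊠ g(d, d) ⊠ h(a ⊞ b ⊞ c) ⊞ g(b ⊠ b ⊠ b ⊠ c ⊠ c ⊠ c ⊠ d ⊞ b ⊠ b ⊠ c ⊠ c ⊠ c ⊠ c ⊠ d ⊞ b ⊠ b ⊠ c ⊠ c ⊠ c ⊠ d ⊠ d ⊞ b ⊠ b ⊠ c ⊠ c ⊠ c ⊠ d ⊠ d ⊞ b ⊠ c ⊠ c ⊠ c ⊠ c ⊠ d ⊠ d ⊞ b ⊠ c ⊠ c ⊠ c ⊠ d ⊠ d ⊠ d, a ⊠ b ⊠ c ⊠ g(a, b))
  Order the arguments:  a ⊠ a ⊠ a ⊠ d ⊠ d ⊠ g(d, d) ⊠ h(a ⊞ b ⊞ c) ⊞ a ⊠ a ⊠ a ⊠ d ⊠ d ⊠ g(d, d) ⊠ h(a ⊞ b ⊞ c) ⊞ a ⊠ a ⊠ b ⊠ d ⊠ d ⊠ g(d, d) ⊠ h(a ⊞ b ⊞ c) ⊞ a ⊠ a ⊠ c ⊠ d ⊠ d ⊠ g(d, d) ⊠ h(a ⊞ b ⊞ c) ⊞ g(b ⊠ b ⊠ b ⊠ c ⊠ c ⊠ c ⊠ d ⊞ b ⊠ b ⊠ c ⊠ c ⊠ c ⊠ c ⊠ d ⊞ b ⊠ b ⊠ c ⊠ c ⊠ c ⊠ d ⊠ d ⊞ b ⊠ b ⊠ c ⊠ c ⊠ c ⊠ d ⊠ d ⊞ b ⊠ c ⊠ c ⊠ c ⊠ c ⊠ d ⊠ d ⊞ b ⊠ c ⊠ c ⊠ c ⊠ d ⊠ d ⊠ d, a ⊠ b ⊠ c ⊠ g(a, b)) ⊞ h(a ⊠ b ⊠ c ⊞ a ⊠ c ⊞ b ⊞ c ⊞ h(d))

Answer: no — a ⊠ a ⊠ a ⊠ d ⊠ d ⊠ g(d, d) ⊠ h(a ⊞ b ⊞ c) ⊞ a ⊠ a ⊠ a ⊠ d ⊠ d ⊠ g(d, d) ⊠ h(a ⊞ b ⊞ c) ⊞ a ⊠ a ⊠ b ⊠ d ⊠ d ⊠ g(d, d) ⊠ h(a ⊞ b ⊞ c) ⊞ a ⊠ a ⊠ c ⊠ d ⊠ d ⊠ g(d, d) ⊠ h(a ⊞ b ⊞ c) ⊞ g(a ⊠ b ⊠ c ⊠ g(a, b), b ⊠ b ⊠ b ⊠ c ⊠ c ⊠ c ⊠ d ⊞ b ⊠ b ⊠ c ⊠ c ⊠ c ⊠ c ⊠ d ⊞ b ⊠ b ⊠ c ⊠ c ⊠ c ⊠ d ⊠ d ⊞ b ⊠ b ⊠ c ⊠ c ⊠ c ⊠ d ⊠ d ⊞ b ⊠ c ⊠ c ⊠ c ⊠ c ⊠ d ⊠ d ⊞ b ⊠ c ⊠ c ⊠ c ⊠ d ⊠ d ⊠ d) ⊞ h(a ⊠ b ⊠ c ⊞ a ⊠ c ⊞ b ⊞ c ⊞ h(d)) vs a ⊠ a ⊠ a ⊠ d ⊠ d ⊠ g(d, d) ⊠ h(a ⊞ b ⊞ c) ⊞ a ⊠ a ⊠ a ⊠ d ⊠ d ⊠ g(d, d) ⊠ h(a ⊞ b ⊞ c) ⊞ a ⊠ a ⊠ b ⊠ d ⊠ d ⊠ g(d, d) ⊠ h(a ⊞ b ⊞ c) ⊞ a ⊠ a ⊠ c ⊠ d ⊠ d ⊠ g(d, d) ⊠ h(a ⊞ b ⊞ c) ⊞ g(b ⊠ b ⊠ b ⊠ c ⊠ c ⊠ c ⊠ d ⊞ b ⊠ b ⊠ c ⊠ c ⊠ c ⊠ c ⊠ d ⊞ b ⊠ b ⊠ c ⊠ c ⊠ c ⊠ d ⊠ d ⊞ b ⊠ b ⊠ c ⊠ c ⊠ c ⊠ d ⊠ d ⊞ b ⊠ c ⊠ c ⊠ c ⊠ c ⊠ d ⊠ d ⊞ b ⊠ c ⊠ c ⊠ c ⊠ d ⊠ d ⊠ d, a ⊠ b ⊠ c ⊠ g(a, b)) ⊞ h(a ⊠ b ⊠ c ⊞ a ⊠ c ⊞ b ⊞ c ⊞ h(d))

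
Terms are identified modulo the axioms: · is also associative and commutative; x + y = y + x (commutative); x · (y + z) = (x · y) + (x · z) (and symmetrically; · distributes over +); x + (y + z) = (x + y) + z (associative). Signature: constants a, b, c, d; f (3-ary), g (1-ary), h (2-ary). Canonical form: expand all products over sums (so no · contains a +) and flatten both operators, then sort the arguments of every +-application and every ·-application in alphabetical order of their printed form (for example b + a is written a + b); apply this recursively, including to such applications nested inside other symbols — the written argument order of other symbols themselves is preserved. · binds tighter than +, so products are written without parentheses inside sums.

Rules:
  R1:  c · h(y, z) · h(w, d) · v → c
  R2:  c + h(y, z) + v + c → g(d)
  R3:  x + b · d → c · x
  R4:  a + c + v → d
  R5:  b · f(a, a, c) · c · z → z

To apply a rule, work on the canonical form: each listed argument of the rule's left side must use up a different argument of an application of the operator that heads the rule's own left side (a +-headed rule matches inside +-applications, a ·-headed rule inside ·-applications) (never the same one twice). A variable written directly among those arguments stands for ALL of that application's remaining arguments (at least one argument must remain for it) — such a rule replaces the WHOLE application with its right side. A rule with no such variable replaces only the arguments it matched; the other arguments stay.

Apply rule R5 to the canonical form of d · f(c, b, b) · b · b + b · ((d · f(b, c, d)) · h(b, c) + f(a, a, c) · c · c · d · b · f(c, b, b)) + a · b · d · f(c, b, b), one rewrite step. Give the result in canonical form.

Answer: a · b · d · f(c, b, b) + b · b · d · f(c, b, b) + b · c · d · f(c, b, b) + b · d · f(b, c, d) · h(b, c)

Derivation:
Canonical form:  a · b · d · f(c, b, b) + b · b · c · c · d · f(a, a, c) · f(c, b, b) + b · b · d · f(c, b, b) + b · d · f(b, c, d) · h(b, c)
Apply R5:  consuming b, c, f(a, a, c);  z := b · c · d · f(c, b, b)
The extension variable absorbs all remaining arguments, so the whole application is rewritten.
New term:  a · b · d · f(c, b, b) + b · b · d · f(c, b, b) + b · c · d · f(c, b, b) + b · d · f(b, c, d) · h(b, c)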